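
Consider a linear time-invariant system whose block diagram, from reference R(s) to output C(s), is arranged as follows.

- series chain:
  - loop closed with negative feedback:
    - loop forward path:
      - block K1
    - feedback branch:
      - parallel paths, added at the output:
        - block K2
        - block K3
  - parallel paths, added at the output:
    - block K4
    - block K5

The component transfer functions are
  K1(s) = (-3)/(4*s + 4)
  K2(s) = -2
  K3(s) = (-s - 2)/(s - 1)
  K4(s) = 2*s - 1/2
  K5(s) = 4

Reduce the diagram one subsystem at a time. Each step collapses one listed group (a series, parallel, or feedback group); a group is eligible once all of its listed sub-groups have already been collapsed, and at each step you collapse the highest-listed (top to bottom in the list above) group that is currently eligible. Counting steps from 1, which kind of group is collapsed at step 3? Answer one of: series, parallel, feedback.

Step 1: combine K2, K3 in parallel
Step 2: apply the feedback formula to K1, (K2+K3)
Step 3: reduce the parallel group K4, K5
Step 4: series reduction of [K1/(1+K1*(K2+K3))], (K4+K5)
Step 3 collapses a parallel group.

Answer: parallel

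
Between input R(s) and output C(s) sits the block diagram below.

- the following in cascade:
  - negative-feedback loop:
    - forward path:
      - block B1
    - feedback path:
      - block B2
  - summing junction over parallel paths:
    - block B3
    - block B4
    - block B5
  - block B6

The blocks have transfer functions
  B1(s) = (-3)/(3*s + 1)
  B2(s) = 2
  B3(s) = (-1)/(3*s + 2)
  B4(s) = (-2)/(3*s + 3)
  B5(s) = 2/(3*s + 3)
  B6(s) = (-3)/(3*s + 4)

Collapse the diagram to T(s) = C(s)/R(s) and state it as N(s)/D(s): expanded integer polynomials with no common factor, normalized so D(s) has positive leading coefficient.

[1] collapse the loop (B1 forward, B2 return): (-3)/(3*s - 5)
[2] parallel reduction of B3, B4, B5: (-1)/(3*s + 2)
[3] cascade [B1/(1+B1*B2)], (B3+B4+B5), B6, which is the overall transfer function T(s) = C(s)/R(s) in lowest terms

Answer: (-9)/(27*s^3 + 9*s^2 - 66*s - 40)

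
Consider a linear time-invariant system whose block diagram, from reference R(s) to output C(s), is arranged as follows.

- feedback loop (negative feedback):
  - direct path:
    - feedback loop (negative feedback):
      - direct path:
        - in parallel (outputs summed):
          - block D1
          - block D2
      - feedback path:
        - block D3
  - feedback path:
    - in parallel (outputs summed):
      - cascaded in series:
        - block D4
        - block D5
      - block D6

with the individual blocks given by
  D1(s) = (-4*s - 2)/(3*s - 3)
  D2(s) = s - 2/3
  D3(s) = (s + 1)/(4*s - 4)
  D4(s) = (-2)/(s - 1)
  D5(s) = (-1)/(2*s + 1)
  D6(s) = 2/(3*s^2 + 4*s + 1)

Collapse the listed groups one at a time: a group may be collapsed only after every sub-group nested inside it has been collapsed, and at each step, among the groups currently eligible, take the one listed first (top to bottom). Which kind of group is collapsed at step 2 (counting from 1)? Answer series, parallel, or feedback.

Step 1. add D1, D2 (parallel)
Step 2. close the feedback loop around (D1+D2), D3
Step 3. combine D4, D5 in series
Step 4. parallel reduction of (D4*D5), D6
Step 5. collapse the loop ([(D1+D2)/(1+(D1+D2)*D3)] forward, ((D4*D5)+D6) return)
Step 2 collapses a feedback group.

Final answer: feedback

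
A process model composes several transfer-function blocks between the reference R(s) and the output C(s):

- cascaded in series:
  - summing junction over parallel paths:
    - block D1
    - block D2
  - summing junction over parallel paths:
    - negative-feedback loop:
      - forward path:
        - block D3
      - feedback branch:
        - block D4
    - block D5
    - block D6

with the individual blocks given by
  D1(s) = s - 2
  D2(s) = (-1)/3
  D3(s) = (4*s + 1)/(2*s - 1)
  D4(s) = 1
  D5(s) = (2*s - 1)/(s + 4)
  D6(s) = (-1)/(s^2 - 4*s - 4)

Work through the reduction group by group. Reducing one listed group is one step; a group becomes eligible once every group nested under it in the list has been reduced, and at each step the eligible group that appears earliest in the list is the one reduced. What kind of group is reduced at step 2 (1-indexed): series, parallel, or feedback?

Reducing step by step:

Step 1. reduce the parallel group D1, D2
Step 2. feedback reduction of D3, D4
Step 3. reduce the parallel group [D3/(1+D3*D4)], D5, D6
Step 4. reduce the series chain (D1+D2), ([D3/(1+D3*D4)]+D5+D6)
Step 2: feedback.

Answer: feedback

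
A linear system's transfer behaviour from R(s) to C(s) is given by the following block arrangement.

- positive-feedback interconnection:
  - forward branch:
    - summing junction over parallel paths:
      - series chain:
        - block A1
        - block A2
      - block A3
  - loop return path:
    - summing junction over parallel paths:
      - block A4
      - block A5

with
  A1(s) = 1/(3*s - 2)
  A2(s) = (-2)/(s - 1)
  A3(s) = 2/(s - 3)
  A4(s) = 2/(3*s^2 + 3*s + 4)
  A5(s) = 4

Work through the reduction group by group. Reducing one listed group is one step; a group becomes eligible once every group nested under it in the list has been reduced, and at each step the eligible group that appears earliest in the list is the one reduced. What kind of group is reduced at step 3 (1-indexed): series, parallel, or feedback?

The answer is parallel.

Reasoning:
1. series reduction of A1, A2
2. reduce the parallel group (A1*A2), A3
3. parallel reduction of A4, A5
4. collapse the loop (((A1*A2)+A3) forward, (A4+A5) return)
The group at step 3 is a parallel group.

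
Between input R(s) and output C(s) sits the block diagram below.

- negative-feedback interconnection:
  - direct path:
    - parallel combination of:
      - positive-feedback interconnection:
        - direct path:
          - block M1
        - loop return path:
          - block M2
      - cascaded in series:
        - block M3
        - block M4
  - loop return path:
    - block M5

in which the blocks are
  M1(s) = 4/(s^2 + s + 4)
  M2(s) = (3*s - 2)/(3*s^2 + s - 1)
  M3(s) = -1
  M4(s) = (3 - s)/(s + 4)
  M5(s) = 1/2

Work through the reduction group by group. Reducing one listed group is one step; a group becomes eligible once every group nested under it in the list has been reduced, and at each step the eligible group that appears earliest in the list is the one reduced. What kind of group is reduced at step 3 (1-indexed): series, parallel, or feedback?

Step 1 - close the feedback loop around M1, M2
Step 2 - cascade M3, M4
Step 3 - sum the parallel branches [M1/(1-M1*M2)], (M3*M4)
Step 4 - reduce the feedback loop with forward ([M1/(1-M1*M2)]+(M3*M4)) and return M5
Step 3: parallel.

Final answer: parallel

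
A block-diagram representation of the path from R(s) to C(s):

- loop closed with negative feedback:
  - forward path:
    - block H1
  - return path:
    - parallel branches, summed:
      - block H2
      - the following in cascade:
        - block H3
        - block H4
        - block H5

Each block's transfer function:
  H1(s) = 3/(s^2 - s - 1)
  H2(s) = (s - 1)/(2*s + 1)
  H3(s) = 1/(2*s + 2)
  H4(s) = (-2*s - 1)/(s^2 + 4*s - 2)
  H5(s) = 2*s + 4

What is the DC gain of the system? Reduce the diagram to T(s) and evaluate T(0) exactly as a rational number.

Answer: -3

Working:
(1) cascade H3, H4, H5, giving (-2*s^2 - 5*s - 2)/(s^3 + 5*s^2 + 2*s - 2)
(2) sum the parallel branches H2, (H3*H4*H5), giving (s^4 - 15*s^2 - 13*s)/(2*s^4 + 11*s^3 + 9*s^2 - 2*s - 2)
(3) apply the feedback formula to H1, (H2+(H3*H4*H5)), giving (6*s^4 + 33*s^3 + 27*s^2 - 6*s - 6)/(2*s^6 + 9*s^5 - s^4 - 22*s^3 - 54*s^2 - 35*s + 2)
Evaluating the step-3 result (the overall T(s)) at s = 0 gives T(0) = -6/2 = -3.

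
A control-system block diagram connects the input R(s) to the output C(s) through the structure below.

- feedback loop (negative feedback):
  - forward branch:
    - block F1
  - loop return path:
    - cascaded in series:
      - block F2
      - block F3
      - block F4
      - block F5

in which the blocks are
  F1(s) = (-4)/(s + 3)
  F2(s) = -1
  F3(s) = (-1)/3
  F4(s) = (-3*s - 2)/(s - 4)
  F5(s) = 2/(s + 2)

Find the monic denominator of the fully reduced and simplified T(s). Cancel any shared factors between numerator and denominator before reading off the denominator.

[1] reduce the series chain F2, F3, F4, F5 gives (-6*s - 4)/(3*s^2 - 6*s - 24)
[2] collapse the loop (F1 forward, (F2*F3*F4*F5) return) gives (-12*s^2 + 24*s + 96)/(3*s^3 + 3*s^2 - 18*s - 56)
That last expression is T(s), already simplified. Scaling its denominator by 1/3 (the reciprocal of the leading coefficient) yields the monic denominator.

Therefore the answer is s^3 + s^2 - 6*s - 56/3.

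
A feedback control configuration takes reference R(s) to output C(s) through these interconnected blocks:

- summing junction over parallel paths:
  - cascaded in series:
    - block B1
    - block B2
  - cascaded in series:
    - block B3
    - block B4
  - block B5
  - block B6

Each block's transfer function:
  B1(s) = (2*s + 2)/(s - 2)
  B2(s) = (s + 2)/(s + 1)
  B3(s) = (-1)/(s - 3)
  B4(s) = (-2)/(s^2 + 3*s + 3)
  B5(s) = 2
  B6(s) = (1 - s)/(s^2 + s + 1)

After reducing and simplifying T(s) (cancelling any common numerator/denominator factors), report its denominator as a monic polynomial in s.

The answer is s^6 - s^5 - 7*s^4 - 5*s^3 + 15*s^2 + 21*s + 18.

Reasoning:
Step 1 - combine B1, B2 in series gives (2*s + 4)/(s - 2)
Step 2 - reduce the series chain B3, B4 gives 2/(s^3 - 6*s - 9)
Step 3 - sum the parallel branches (B1*B2), (B3*B4), B5, B6 gives (4*s^6 + 3*s^5 - 17*s^4 - 54*s^3 - 71*s^2 - 53*s + 14)/(s^6 - s^5 - 7*s^4 - 5*s^3 + 15*s^2 + 21*s + 18)
Step 3 gives the fully reduced T(s), with no common factor left to cancel. The denominator is already monic (leading coefficient 1).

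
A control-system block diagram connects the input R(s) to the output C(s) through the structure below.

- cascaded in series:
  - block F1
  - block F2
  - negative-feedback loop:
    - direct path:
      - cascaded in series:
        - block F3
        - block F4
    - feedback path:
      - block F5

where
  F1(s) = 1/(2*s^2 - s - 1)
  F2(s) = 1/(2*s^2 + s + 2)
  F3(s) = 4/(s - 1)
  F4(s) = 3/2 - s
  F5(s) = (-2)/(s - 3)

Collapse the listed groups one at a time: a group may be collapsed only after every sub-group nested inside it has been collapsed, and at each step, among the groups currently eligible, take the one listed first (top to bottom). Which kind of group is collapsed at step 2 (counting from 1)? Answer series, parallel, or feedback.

(1) series reduction of F3, F4
(2) close the feedback loop around (F3*F4), F5
(3) multiply F1, F2, [(F3*F4)/(1+(F3*F4)*F5)] (series)
Step 2 collapses a feedback group.

Hence the answer: feedback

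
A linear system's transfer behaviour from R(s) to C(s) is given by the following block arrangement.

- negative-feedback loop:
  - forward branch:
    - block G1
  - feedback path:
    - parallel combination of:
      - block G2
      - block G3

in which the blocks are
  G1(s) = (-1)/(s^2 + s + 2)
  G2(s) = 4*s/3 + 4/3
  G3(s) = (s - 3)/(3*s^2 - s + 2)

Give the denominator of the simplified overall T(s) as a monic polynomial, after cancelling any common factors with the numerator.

Step 1: add G2, G3 (parallel) gives (12*s^3 + 8*s^2 + 7*s - 1)/(9*s^2 - 3*s + 6)
Step 2: reduce the feedback loop with forward G1 and return (G2+G3) gives (-9*s^2 + 3*s - 6)/(9*s^4 - 6*s^3 + 13*s^2 - 7*s + 13)
Step 2 gives the fully reduced T(s), with no common factor left to cancel. The denominator's leading coefficient is 9, so divide each of its coefficients by 9 to get the monic form.

Hence the answer: s^4 - 2*s^3/3 + 13*s^2/9 - 7*s/9 + 13/9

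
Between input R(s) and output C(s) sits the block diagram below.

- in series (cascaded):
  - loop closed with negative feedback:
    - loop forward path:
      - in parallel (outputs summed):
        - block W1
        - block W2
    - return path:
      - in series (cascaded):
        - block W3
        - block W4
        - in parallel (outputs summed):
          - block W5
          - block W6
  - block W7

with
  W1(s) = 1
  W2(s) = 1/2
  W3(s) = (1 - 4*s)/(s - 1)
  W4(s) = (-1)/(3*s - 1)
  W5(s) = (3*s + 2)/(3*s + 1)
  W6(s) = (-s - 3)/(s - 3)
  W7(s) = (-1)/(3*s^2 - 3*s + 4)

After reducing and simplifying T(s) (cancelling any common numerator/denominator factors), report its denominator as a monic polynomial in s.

Step 1 - reduce the parallel group W1, W2 -> 3/2
Step 2 - sum the parallel branches W5, W6 -> (-17*s - 9)/(3*s^2 - 8*s - 3)
Step 3 - series reduction of W3, W4, (W5+W6) -> (-68*s^2 - 19*s + 9)/(9*s^4 - 36*s^3 + 26*s^2 + 4*s - 3)
Step 4 - reduce the feedback loop with forward (W1+W2) and return (W3*W4*(W5+W6)) -> (27*s^4 - 108*s^3 + 78*s^2 + 12*s - 9)/(18*s^4 - 72*s^3 - 152*s^2 - 49*s + 21)
Step 5 - series reduction of [(W1+W2)/(1+(W1+W2)*(W3*W4*(W5+W6)))], W7 -> (-27*s^4 + 108*s^3 - 78*s^2 - 12*s + 9)/(54*s^6 - 270*s^5 - 168*s^4 + 21*s^3 - 398*s^2 - 259*s + 84)
The result of step 5 is T(s) in lowest terms. Its denominator has leading coefficient 54; dividing the denominator through by 54 makes it monic.

Hence the answer: s^6 - 5*s^5 - 28*s^4/9 + 7*s^3/18 - 199*s^2/27 - 259*s/54 + 14/9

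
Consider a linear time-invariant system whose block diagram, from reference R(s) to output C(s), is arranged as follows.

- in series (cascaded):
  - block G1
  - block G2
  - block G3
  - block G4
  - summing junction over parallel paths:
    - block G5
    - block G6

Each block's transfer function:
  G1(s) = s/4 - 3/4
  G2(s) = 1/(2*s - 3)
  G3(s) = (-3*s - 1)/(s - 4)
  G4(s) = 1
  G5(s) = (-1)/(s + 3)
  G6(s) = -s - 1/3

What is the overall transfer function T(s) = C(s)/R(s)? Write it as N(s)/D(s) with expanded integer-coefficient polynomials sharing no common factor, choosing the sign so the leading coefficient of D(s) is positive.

Answer: (9*s^4 + 6*s^3 - 71*s^2 - 78*s - 18)/(24*s^3 - 60*s^2 - 252*s + 432)

Working:
Step 1: parallel reduction of G5, G6 gives (-3*s^2 - 10*s - 6)/(3*s + 9)
Step 2: multiply G1, G2, G3, G4, (G5+G6) (series); the result is T(s) itself (integer coefficients, no common factor, positive leading denominator coefficient)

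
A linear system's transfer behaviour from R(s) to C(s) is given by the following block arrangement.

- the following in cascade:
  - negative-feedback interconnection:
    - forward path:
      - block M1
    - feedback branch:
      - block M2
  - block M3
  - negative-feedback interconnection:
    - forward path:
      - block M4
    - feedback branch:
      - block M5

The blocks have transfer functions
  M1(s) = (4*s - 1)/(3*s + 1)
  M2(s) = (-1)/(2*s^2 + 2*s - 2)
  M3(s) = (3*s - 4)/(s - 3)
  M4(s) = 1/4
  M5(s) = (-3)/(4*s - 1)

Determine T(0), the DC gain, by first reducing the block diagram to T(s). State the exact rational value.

Answer: -8/21

Working:
Step 1 - reduce the feedback loop with forward M1 and return M2; result (8*s^3 + 6*s^2 - 10*s + 2)/(6*s^3 + 8*s^2 - 8*s - 1)
Step 2 - feedback reduction of M4, M5; result (4*s - 1)/(16*s - 7)
Step 3 - series reduction of [M1/(1+M1*M2)], M3, [M4/(1+M4*M5)]; result (96*s^5 - 80*s^4 - 202*s^3 + 238*s^2 - 78*s + 8)/(96*s^5 - 202*s^4 - 442*s^3 + 592*s^2 - 113*s - 21)
That last expression is T(s); at s = 0 only the constant terms survive, so T(0) = 8/(-21) = -8/21.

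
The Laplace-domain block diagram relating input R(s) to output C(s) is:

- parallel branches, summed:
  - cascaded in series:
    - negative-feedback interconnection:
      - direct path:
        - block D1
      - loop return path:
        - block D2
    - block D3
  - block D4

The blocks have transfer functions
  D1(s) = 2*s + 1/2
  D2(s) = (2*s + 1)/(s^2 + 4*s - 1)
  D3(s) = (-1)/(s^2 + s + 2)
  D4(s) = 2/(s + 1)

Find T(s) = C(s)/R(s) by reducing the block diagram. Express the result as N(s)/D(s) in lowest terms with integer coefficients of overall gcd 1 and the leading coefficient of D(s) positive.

Step 1. reduce the feedback loop with forward D1 and return D2; result (4*s^3 + 17*s^2 - 1)/(10*s^2 + 14*s - 1)
Step 2. cascade [D1/(1+D1*D2)], D3; result (-4*s^3 - 17*s^2 + 1)/(10*s^4 + 24*s^3 + 33*s^2 + 27*s - 2)
Step 3. add ([D1/(1+D1*D2)]*D3), D4 (parallel) - this is the overall T(s), already in the required normalized form

Hence the answer: (16*s^4 + 27*s^3 + 49*s^2 + 55*s - 3)/(10*s^5 + 34*s^4 + 57*s^3 + 60*s^2 + 25*s - 2)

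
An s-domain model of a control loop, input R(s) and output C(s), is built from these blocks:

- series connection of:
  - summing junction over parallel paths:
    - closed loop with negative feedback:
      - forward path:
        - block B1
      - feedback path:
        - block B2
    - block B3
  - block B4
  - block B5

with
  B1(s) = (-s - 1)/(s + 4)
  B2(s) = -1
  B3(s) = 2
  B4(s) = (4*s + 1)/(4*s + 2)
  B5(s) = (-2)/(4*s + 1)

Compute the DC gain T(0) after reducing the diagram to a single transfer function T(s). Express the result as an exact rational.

Step 1. apply the feedback formula to B1, B2 -> (-s - 1)/(2*s + 5)
Step 2. sum the parallel branches [B1/(1+B1*B2)], B3 -> (3*s + 9)/(2*s + 5)
Step 3. reduce the series chain ([B1/(1+B1*B2)]+B3), B4, B5 -> (-3*s - 9)/(4*s^2 + 12*s + 5)
DC gain: substitute s = 0 into T(s) from step 3: T(0) = -9/5.

Answer: -9/5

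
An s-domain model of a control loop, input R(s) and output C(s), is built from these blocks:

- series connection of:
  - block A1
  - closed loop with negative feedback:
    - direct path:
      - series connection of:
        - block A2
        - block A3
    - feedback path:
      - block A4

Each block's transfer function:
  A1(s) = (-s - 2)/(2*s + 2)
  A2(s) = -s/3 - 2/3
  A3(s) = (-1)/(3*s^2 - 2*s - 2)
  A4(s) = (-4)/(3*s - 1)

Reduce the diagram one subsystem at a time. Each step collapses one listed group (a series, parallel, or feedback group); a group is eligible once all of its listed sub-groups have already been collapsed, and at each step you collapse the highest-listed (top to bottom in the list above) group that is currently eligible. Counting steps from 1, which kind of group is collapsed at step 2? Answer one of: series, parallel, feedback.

[1] multiply A2, A3 (series)
[2] reduce the feedback loop with forward (A2*A3) and return A4
[3] reduce the series chain A1, [(A2*A3)/(1+(A2*A3)*A4)]
Step 2 collapses a feedback group.

Answer: feedback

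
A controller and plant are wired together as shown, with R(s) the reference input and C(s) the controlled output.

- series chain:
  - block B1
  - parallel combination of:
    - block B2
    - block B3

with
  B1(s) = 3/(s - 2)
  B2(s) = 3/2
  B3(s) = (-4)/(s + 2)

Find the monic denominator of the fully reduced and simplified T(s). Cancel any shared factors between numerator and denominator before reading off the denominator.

Step 1 - parallel reduction of B2, B3: (3*s - 2)/(2*s + 4)
Step 2 - cascade B1, (B2+B3): (9*s - 6)/(2*s^2 - 8)
That last expression is T(s), already simplified. Scaling its denominator by 1/2 (the reciprocal of the leading coefficient) yields the monic denominator.

Hence the answer: s^2 - 4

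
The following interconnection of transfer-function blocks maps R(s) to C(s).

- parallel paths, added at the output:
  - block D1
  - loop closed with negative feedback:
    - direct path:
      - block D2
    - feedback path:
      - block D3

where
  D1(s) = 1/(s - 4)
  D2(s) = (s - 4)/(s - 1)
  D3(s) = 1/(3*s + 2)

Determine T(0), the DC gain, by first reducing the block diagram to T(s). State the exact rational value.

(1) feedback reduction of D2, D3 gives (3*s^2 - 10*s - 8)/(3*s^2 - 6)
(2) reduce the parallel group D1, [D2/(1+D2*D3)] gives (3*s^3 - 19*s^2 + 32*s + 26)/(3*s^3 - 12*s^2 - 6*s + 24)
Step 2 gives the overall T(s). Then T(0) = 26/24 = 13/12.

Final answer: 13/12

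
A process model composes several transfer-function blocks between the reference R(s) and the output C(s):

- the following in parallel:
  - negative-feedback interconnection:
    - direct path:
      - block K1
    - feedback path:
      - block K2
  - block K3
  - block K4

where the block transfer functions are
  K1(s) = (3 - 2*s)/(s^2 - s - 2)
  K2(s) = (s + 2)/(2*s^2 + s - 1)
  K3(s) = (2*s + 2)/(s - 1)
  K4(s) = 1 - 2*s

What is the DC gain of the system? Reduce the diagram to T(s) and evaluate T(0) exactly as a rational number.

The answer is -11/8.

Reasoning:
Step 1 - apply the feedback formula to K1, K2 gives (-4*s^3 + 4*s^2 + 5*s - 3)/(2*s^4 - s^3 - 8*s^2 - 2*s + 8)
Step 2 - reduce the parallel group [K1/(1+K1*K2)], K3, K4 gives (-4*s^6 + 12*s^5 + 9*s^4 - 29*s^3 - 33*s^2 + 30*s + 11)/(2*s^5 - 3*s^4 - 7*s^3 + 6*s^2 + 10*s - 8)
Step 2 gives the overall T(s). Then T(0) = 11/(-8) = -11/8.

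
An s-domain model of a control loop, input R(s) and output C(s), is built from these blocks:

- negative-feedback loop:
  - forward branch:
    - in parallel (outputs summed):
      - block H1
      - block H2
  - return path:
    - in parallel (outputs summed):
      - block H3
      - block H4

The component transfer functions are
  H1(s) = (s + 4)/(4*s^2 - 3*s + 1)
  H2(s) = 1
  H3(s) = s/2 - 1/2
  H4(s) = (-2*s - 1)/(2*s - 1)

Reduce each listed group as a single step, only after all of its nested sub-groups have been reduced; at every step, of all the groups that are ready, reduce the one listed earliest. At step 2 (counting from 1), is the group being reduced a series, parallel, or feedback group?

Step 1: reduce the parallel group H1, H2
Step 2: add H3, H4 (parallel)
Step 3: close the feedback loop around (H1+H2), (H3+H4)
At step 2 the group reduced is parallel.

Final answer: parallel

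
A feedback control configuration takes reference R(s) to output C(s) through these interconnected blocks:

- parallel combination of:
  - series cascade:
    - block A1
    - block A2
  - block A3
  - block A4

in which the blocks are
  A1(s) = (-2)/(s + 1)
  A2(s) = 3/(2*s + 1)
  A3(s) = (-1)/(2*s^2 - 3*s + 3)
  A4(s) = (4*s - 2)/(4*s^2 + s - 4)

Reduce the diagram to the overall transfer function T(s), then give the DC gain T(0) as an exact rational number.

The answer is -35/6.

Reasoning:
Step 1: reduce the series chain A1, A2, giving (-6)/(2*s^2 + 3*s + 1)
Step 2: reduce the parallel group (A1*A2), A3, A4, giving (16*s^5 - 64*s^4 + 42*s^3 + 21*s^2 - 79*s + 70)/(16*s^6 + 4*s^5 - 20*s^4 + 23*s^3 + 22*s^2 - 21*s - 12)
The step-2 result is T(s). Setting s = 0: T(0) = 70/(-12) = -35/6.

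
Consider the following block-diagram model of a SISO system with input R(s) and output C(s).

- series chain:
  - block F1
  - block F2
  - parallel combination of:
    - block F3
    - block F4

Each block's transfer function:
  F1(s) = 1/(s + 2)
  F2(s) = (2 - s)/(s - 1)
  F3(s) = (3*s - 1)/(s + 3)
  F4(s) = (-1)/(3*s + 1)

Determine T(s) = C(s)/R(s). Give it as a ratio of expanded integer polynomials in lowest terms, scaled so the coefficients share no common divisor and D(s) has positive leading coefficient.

Step 1 - sum the parallel branches F3, F4, giving (9*s^2 - s - 4)/(3*s^2 + 10*s + 3)
Step 2 - series reduction of F1, F2, (F3+F4) - this is the overall T(s), already in the required normalized form

Hence the answer: (-9*s^3 + 19*s^2 + 2*s - 8)/(3*s^4 + 13*s^3 + 7*s^2 - 17*s - 6)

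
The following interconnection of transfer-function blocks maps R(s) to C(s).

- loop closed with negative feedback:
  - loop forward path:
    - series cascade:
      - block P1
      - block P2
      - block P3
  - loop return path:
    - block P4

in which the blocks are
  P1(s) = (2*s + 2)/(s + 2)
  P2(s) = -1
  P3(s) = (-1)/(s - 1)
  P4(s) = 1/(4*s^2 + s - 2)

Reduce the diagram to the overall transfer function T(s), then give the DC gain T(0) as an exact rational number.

The answer is -2/3.

Reasoning:
Step 1 - cascade P1, P2, P3 = (2*s + 2)/(s^2 + s - 2)
Step 2 - close the feedback loop around (P1*P2*P3), P4 = (8*s^3 + 10*s^2 - 2*s - 4)/(4*s^4 + 5*s^3 - 9*s^2 - 2*s + 6)
That last expression is T(s); at s = 0 only the constant terms survive, so T(0) = -4/6 = -2/3.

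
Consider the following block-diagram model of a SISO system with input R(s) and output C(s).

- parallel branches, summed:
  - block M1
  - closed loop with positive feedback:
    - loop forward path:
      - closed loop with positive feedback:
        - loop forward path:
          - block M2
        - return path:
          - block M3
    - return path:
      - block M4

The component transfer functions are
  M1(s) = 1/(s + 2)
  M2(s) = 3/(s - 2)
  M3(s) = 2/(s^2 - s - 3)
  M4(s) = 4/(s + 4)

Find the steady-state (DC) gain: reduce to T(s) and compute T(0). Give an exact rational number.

Answer: -1/2

Working:
(1) close the feedback loop around M2, M3, giving (3*s^2 - 3*s - 9)/(s^3 - 3*s^2 - s)
(2) apply the feedback formula to [M2/(1-M2*M3)], M4, giving (3*s^3 + 9*s^2 - 21*s - 36)/(s^4 + s^3 - 25*s^2 + 8*s + 36)
(3) combine M1, [[M2/(1-M2*M3)]/(1-[M2/(1-M2*M3)]*M4)] in parallel, giving (4*s^4 + 16*s^3 - 28*s^2 - 70*s - 36)/(s^5 + 3*s^4 - 23*s^3 - 42*s^2 + 52*s + 72)
That last expression is T(s); at s = 0 only the constant terms survive, so T(0) = -36/72 = -1/2.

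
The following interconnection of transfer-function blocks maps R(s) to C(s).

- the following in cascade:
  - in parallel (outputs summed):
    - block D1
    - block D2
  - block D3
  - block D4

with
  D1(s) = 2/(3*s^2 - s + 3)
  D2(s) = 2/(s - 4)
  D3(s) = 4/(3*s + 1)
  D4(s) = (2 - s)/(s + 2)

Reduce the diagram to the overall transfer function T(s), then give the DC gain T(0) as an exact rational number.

1. combine D1, D2 in parallel; result (6*s^2 - 2)/(3*s^3 - 13*s^2 + 7*s - 12)
2. reduce the series chain (D1+D2), D3, D4; result (-24*s^3 + 48*s^2 + 8*s - 16)/(9*s^5 - 18*s^4 - 64*s^3 - 13*s^2 - 70*s - 24)
That last expression is T(s); at s = 0 only the constant terms survive, so T(0) = -16/(-24) = 2/3.

Answer: 2/3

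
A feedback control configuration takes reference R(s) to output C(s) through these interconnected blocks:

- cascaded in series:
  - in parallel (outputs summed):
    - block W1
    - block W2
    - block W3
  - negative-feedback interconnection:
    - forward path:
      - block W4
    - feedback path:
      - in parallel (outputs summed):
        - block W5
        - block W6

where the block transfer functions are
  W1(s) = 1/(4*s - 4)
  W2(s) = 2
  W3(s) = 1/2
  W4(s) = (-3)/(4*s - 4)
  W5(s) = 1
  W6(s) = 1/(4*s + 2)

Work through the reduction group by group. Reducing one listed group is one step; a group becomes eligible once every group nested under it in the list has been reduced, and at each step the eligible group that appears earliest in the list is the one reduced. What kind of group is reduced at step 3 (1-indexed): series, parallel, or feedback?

The answer is feedback.

Reasoning:
Step 1 - parallel reduction of W1, W2, W3
Step 2 - sum the parallel branches W5, W6
Step 3 - collapse the loop (W4 forward, (W5+W6) return)
Step 4 - multiply (W1+W2+W3), [W4/(1+W4*(W5+W6))] (series)
Step 3: feedback.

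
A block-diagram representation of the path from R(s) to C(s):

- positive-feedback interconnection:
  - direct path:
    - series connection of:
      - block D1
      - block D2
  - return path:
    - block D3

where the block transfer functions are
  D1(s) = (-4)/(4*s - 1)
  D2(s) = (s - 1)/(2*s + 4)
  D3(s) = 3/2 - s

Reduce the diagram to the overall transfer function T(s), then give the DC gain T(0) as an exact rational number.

First reduce the diagram to T(s).

Step 1 - cascade D1, D2: (2 - 2*s)/(4*s^2 + 7*s - 2)
Step 2 - feedback reduction of (D1*D2), D3: (2 - 2*s)/(2*s^2 + 12*s - 5)
Evaluating the step-2 result (the overall T(s)) at s = 0 gives T(0) = 2/(-5) = -2/5.

Answer: -2/5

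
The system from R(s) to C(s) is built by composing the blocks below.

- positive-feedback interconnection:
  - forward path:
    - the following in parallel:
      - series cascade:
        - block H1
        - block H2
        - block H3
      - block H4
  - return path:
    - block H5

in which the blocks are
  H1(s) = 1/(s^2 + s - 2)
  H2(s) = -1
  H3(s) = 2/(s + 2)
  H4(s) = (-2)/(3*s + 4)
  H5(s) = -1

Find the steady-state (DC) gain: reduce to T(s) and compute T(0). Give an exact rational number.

(1) multiply H1, H2, H3 (series) = (-2)/(s^3 + 3*s^2 - 4)
(2) combine (H1*H2*H3), H4 in parallel = (-2*s^3 - 6*s^2 - 6*s)/(3*s^4 + 13*s^3 + 12*s^2 - 12*s - 16)
(3) close the feedback loop around ((H1*H2*H3)+H4), H5 = (-2*s^3 - 6*s^2 - 6*s)/(3*s^4 + 11*s^3 + 6*s^2 - 18*s - 16)
Step 3 gives the overall T(s). Then T(0) = 0/(-16) = 0.

Therefore the answer is 0.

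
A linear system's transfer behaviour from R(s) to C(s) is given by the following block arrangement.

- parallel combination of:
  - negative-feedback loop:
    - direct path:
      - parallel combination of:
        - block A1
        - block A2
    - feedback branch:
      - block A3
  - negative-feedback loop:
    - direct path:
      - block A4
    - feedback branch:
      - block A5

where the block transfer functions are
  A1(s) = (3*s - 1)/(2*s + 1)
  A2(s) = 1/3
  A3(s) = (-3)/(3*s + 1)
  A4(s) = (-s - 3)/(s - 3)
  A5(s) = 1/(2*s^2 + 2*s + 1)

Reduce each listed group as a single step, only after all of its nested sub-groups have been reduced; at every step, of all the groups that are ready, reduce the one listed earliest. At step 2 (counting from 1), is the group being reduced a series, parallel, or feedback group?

1. add A1, A2 (parallel)
2. reduce the feedback loop with forward (A1+A2) and return A3
3. apply the feedback formula to A4, A5
4. sum the parallel branches [(A1+A2)/(1+(A1+A2)*A3)], [A4/(1+A4*A5)]
The group at step 2 is a feedback group.

Hence the answer: feedback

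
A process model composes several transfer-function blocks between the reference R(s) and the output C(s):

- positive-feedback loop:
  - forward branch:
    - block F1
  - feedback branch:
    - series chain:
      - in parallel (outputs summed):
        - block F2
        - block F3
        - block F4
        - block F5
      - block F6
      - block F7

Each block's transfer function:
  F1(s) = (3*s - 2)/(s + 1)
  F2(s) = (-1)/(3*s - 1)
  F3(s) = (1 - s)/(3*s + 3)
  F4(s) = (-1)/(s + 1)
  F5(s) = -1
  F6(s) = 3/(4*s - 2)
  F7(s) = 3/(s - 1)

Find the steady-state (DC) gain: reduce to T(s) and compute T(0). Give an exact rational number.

First reduce the diagram to T(s).

Step 1: sum the parallel branches F2, F3, F4, F5; result (-12*s^2 - 14*s + 2)/(9*s^2 + 6*s - 3)
Step 2: multiply (F2+F3+F4+F5), F6, F7 (series); result (-18*s^2 - 21*s + 3)/(6*s^4 - 5*s^3 - 5*s^2 + 5*s - 1)
Step 3: feedback reduction of F1, ((F2+F3+F4+F5)*F6*F7); result (18*s^5 - 27*s^4 - 5*s^3 + 25*s^2 - 13*s + 2)/(6*s^5 + s^4 + 44*s^3 + 27*s^2 - 47*s + 5)
That last expression is T(s); at s = 0 only the constant terms survive, so T(0) = 2/5.

Answer: 2/5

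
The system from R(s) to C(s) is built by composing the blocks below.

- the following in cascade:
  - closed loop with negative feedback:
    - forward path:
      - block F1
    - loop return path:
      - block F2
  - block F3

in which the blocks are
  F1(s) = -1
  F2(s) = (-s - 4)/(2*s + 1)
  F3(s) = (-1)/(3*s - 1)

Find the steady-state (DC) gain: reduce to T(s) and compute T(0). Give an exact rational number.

(1) apply the feedback formula to F1, F2; result (-2*s - 1)/(3*s + 5)
(2) cascade [F1/(1+F1*F2)], F3; result (2*s + 1)/(9*s^2 + 12*s - 5)
DC gain: substitute s = 0 into T(s) from step 2: T(0) = 1/(-5) = -1/5.

Hence the answer: -1/5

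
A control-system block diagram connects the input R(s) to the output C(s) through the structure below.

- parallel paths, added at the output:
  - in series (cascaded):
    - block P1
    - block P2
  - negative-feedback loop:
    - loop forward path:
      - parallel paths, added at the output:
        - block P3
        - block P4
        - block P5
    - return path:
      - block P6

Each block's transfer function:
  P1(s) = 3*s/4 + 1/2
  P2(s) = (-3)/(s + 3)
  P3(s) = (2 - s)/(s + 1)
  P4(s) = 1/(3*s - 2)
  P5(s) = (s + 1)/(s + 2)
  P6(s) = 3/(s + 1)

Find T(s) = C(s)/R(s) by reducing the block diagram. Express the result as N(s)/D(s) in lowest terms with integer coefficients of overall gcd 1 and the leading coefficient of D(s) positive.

Step 1: cascade P1, P2 -> (-9*s - 6)/(4*s + 12)
Step 2: sum the parallel branches P3, P4, P5 -> (7*s^2 + 14*s - 8)/(3*s^3 + 7*s^2 - 4)
Step 3: collapse the loop ((P3+P4+P5) forward, P6 return) -> (7*s^3 + 21*s^2 + 6*s - 8)/(3*s^4 + 10*s^3 + 28*s^2 + 38*s - 28)
Step 4: parallel reduction of (P1*P2), [(P3+P4+P5)/(1+(P3+P4+P5)*P6)], giving the overall T(s)

Final answer: (-27*s^5 - 80*s^4 - 144*s^3 - 234*s^2 + 64*s + 72)/(12*s^5 + 76*s^4 + 232*s^3 + 488*s^2 + 344*s - 336)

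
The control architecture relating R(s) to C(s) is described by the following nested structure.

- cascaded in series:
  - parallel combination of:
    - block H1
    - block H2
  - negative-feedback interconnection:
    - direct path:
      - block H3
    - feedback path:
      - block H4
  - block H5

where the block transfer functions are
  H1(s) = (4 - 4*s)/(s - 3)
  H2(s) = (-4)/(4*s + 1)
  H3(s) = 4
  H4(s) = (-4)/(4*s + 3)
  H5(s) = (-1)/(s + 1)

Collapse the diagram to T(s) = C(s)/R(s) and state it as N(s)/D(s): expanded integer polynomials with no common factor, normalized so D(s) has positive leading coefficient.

Step 1 - sum the parallel branches H1, H2 -> (-16*s^2 + 8*s + 16)/(4*s^2 - 11*s - 3)
Step 2 - feedback reduction of H3, H4 -> (16*s + 12)/(4*s - 13)
Step 3 - cascade (H1+H2), [H3/(1+H3*H4)], H5 - this is the overall T(s), already in the required normalized form

Therefore the answer is (256*s^3 + 64*s^2 - 352*s - 192)/(16*s^4 - 80*s^3 + 35*s^2 + 170*s + 39).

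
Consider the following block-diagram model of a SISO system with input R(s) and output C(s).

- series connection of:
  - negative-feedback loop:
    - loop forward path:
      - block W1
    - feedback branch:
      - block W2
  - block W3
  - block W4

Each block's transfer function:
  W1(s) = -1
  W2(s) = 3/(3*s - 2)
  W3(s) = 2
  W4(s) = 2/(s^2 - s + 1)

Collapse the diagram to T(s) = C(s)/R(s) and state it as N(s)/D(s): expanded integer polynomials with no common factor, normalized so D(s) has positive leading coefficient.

First reduce the diagram to T(s).

Step 1: feedback reduction of W1, W2 = (2 - 3*s)/(3*s - 5)
Step 2: multiply [W1/(1+W1*W2)], W3, W4 (series): this yields T(s), and no further normalization is needed

Answer: (8 - 12*s)/(3*s^3 - 8*s^2 + 8*s - 5)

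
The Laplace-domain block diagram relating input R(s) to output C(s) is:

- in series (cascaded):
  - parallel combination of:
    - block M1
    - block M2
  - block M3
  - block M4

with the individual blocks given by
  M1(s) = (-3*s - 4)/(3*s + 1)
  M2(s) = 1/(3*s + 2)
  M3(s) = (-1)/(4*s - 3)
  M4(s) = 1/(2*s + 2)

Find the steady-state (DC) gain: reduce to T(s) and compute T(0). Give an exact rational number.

The answer is -7/12.

Reasoning:
Step 1 - sum the parallel branches M1, M2: (-9*s^2 - 15*s - 7)/(9*s^2 + 9*s + 2)
Step 2 - cascade (M1+M2), M3, M4: (9*s^2 + 15*s + 7)/(72*s^4 + 90*s^3 - 20*s^2 - 50*s - 12)
DC gain: substitute s = 0 into T(s) from step 2: T(0) = 7/(-12) = -7/12.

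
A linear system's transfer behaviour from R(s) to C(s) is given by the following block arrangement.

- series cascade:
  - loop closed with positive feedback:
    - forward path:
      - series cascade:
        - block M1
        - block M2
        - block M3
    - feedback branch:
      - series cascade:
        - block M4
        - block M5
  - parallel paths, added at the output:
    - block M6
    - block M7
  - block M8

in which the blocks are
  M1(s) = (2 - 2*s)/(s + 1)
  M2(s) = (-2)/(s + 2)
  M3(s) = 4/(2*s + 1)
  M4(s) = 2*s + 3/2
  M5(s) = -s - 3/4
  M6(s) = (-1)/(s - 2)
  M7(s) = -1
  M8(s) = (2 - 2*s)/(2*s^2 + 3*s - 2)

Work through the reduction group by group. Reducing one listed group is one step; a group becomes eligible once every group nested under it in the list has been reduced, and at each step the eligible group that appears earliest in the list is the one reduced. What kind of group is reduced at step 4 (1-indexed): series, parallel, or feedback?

[1] combine M1, M2, M3 in series
[2] reduce the series chain M4, M5
[3] reduce the feedback loop with forward (M1*M2*M3) and return (M4*M5)
[4] sum the parallel branches M6, M7
[5] cascade [(M1*M2*M3)/(1-(M1*M2*M3)*(M4*M5))], (M6+M7), M8
At step 4 the group reduced is parallel.

Hence the answer: parallel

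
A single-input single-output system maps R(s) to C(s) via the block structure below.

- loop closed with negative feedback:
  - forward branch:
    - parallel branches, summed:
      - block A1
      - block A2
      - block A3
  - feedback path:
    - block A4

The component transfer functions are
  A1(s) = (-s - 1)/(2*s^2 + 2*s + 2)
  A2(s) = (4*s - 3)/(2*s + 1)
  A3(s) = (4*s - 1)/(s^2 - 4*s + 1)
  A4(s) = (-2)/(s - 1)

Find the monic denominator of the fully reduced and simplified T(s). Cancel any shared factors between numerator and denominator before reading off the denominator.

Step 1 - parallel reduction of A1, A2, A3: (8*s^5 - 16*s^4 + 27*s^3 + 15*s^2 + 29*s - 9)/(4*s^5 - 10*s^4 - 14*s^3 - 16*s^2 - 2*s + 2)
Step 2 - apply the feedback formula to (A1+A2+A3), A4: (8*s^6 - 24*s^5 + 43*s^4 - 12*s^3 + 14*s^2 - 38*s + 9)/(4*s^6 - 30*s^5 + 28*s^4 - 56*s^3 - 16*s^2 - 54*s + 16)
That last expression is T(s), already simplified. Scaling its denominator by 1/4 (the reciprocal of the leading coefficient) yields the monic denominator.

Final answer: s^6 - 15*s^5/2 + 7*s^4 - 14*s^3 - 4*s^2 - 27*s/2 + 4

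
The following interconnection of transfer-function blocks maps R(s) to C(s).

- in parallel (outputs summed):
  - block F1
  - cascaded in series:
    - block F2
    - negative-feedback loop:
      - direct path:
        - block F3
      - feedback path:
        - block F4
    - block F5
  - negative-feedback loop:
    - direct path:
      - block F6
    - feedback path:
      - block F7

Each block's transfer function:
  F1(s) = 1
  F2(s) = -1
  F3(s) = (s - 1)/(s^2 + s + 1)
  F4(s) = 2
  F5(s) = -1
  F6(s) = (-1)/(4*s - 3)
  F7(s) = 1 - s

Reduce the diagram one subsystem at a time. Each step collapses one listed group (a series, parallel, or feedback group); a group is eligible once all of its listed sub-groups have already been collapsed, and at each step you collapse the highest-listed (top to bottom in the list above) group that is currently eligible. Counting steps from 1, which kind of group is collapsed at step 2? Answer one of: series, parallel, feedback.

Answer: series

Working:
Step 1. feedback reduction of F3, F4
Step 2. multiply F2, [F3/(1+F3*F4)], F5 (series)
Step 3. feedback reduction of F6, F7
Step 4. parallel reduction of F1, (F2*[F3/(1+F3*F4)]*F5), [F6/(1+F6*F7)]
At step 2 the group reduced is series.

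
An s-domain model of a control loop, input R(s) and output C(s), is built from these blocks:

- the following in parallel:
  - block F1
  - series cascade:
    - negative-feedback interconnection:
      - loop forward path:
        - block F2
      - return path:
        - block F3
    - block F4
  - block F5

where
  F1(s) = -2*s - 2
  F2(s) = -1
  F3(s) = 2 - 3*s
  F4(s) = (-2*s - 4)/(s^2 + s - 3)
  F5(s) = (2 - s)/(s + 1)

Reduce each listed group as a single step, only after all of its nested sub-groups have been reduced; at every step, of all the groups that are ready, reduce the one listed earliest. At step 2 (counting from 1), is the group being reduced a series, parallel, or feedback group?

1. feedback reduction of F2, F3
2. reduce the series chain [F2/(1+F2*F3)], F4
3. add F1, ([F2/(1+F2*F3)]*F4), F5 (parallel)
At step 2 the group reduced is series.

Final answer: series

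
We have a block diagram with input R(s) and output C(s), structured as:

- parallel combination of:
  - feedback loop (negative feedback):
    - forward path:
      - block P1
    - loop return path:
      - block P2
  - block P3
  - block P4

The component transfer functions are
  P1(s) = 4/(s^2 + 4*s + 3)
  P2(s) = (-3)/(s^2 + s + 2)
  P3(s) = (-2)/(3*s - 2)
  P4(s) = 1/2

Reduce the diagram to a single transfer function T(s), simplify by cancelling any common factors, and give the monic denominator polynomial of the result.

Answer: s^5 + 13*s^4/3 + 17*s^3/3 + 5*s^2 - 40*s/3 + 4

Working:
Step 1 - reduce the feedback loop with forward P1 and return P2 -> (4*s^2 + 4*s + 8)/(s^4 + 5*s^3 + 9*s^2 + 11*s - 6)
Step 2 - sum the parallel branches [P1/(1+P1*P2)], P3, P4 -> (3*s^5 + 9*s^4 + 21*s^3 - 13*s^2 - 52*s + 4)/(6*s^5 + 26*s^4 + 34*s^3 + 30*s^2 - 80*s + 24)
T(s) is the step-2 result (common factors already cancelled). Leading coefficient of the denominator: 6. Divide through by 6 for the monic polynomial.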